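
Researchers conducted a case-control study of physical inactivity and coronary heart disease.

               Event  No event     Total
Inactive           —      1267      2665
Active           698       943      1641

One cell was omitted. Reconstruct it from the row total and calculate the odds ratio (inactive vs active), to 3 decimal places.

1.491

The missing cell is in the exposed row: 2665 − 1267 = 1398.
So a = 1398, b = 1267, c = 698, d = 943.
OR = (a·d)/(b·c) = (1398 × 943) / (1267 × 698) = 1318314 / 884366 = 1.49069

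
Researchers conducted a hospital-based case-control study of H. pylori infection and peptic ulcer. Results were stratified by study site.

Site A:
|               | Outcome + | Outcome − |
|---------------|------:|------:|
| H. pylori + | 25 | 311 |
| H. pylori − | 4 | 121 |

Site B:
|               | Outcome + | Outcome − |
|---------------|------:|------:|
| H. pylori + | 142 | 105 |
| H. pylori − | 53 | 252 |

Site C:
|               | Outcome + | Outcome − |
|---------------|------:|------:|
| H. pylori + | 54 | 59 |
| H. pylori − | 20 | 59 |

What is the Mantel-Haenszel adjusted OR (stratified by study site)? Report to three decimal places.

OR_MH = Σ(aᵢdᵢ/nᵢ) / Σ(bᵢcᵢ/nᵢ), where nᵢ is the stratum total.
Stratum 1 (Site A): n = 461; a·d/n = 25·121/461 = 6.5618; b·c/n = 311·4/461 = 2.6985
Stratum 2 (Site B): n = 552; a·d/n = 142·252/552 = 64.8261; b·c/n = 105·53/552 = 10.0815
Stratum 3 (Site C): n = 192; a·d/n = 54·59/192 = 16.5938; b·c/n = 59·20/192 = 6.1458
OR_MH = (6.5618 + 64.8261 + 16.5938) / (2.6985 + 10.0815 + 6.1458) = 87.9817 / 18.9258 = 4.64876

4.649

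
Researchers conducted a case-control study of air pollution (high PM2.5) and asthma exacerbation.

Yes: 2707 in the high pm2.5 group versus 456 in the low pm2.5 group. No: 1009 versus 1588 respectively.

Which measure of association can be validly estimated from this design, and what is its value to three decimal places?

9.343

From the description: a = 2707, b = 1009, c = 456, d = 1588.
This is a case-control study: participants were sampled on outcome status, so risks in the source population cannot be estimated directly — relative risk is not valid here. The odds ratio is the appropriate measure.
OR = (a·d)/(b·c) = (2707 × 1588) / (1009 × 456) = 4298716 / 460104 = 9.34292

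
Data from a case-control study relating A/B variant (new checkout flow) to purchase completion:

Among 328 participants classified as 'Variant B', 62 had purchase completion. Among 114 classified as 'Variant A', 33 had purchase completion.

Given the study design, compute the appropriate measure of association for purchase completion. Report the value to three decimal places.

0.572

From the description: a = 62, b = 266, c = 33, d = 81.
This is a case-control study: participants were sampled on outcome status, so risks in the source population cannot be estimated directly — relative risk is not valid here. The odds ratio is the appropriate measure.
OR = (a·d)/(b·c) = (62 × 81) / (266 × 33) = 5022 / 8778 = 0.57211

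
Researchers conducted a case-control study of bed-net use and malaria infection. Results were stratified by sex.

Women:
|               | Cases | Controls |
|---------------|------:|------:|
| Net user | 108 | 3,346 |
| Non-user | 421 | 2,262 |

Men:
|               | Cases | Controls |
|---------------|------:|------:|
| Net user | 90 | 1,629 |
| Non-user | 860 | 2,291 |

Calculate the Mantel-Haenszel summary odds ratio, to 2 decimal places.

0.16

OR_MH = Σ(aᵢdᵢ/nᵢ) / Σ(bᵢcᵢ/nᵢ), where nᵢ is the stratum total.
Stratum 1 (Women): n = 6137; a·d/n = 108·2262/6137 = 39.8071; b·c/n = 3346·421/6137 = 229.5366
Stratum 2 (Men): n = 4870; a·d/n = 90·2291/4870 = 42.3388; b·c/n = 1629·860/4870 = 287.6674
OR_MH = (39.8071 + 42.3388) / (229.5366 + 287.6674) = 82.1459 / 517.2039 = 0.15883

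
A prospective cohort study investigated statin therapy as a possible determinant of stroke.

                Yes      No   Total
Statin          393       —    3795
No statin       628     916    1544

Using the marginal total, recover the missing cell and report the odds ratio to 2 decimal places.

0.17

The missing cell is in the exposed row: 3795 − 393 = 3402.
So a = 393, b = 3402, c = 628, d = 916.
OR = (a·d)/(b·c) = (393 × 916) / (3402 × 628) = 359988 / 2136456 = 0.16850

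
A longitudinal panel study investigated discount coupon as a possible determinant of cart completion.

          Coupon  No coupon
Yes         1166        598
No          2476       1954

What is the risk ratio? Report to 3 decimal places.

Reading the table with exposure as columns: a = 1166 (Coupon, case), b = 2476 (Coupon, non-case), c = 598 (No coupon, case), d = 1954.
Risk in exposed = 1166/3642 = 0.32015; risk in unexposed = 598/2552 = 0.23433.
RR = 0.32015 / 0.23433 = 1.36627
The risk among the exposed is 1.37 times that among the unexposed.

1.366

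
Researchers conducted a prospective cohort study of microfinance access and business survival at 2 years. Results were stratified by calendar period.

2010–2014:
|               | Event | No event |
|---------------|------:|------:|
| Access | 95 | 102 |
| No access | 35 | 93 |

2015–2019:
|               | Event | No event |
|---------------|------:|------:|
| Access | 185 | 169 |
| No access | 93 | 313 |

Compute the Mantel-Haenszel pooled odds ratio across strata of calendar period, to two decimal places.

OR_MH = Σ(aᵢdᵢ/nᵢ) / Σ(bᵢcᵢ/nᵢ), where nᵢ is the stratum total.
Stratum 1 (2010–2014): n = 325; a·d/n = 95·93/325 = 27.1846; b·c/n = 102·35/325 = 10.9846
Stratum 2 (2015–2019): n = 760; a·d/n = 185·313/760 = 76.1908; b·c/n = 169·93/760 = 20.6803
OR_MH = (27.1846 + 76.1908) / (10.9846 + 20.6803) = 103.3754 / 31.6649 = 3.26467

3.26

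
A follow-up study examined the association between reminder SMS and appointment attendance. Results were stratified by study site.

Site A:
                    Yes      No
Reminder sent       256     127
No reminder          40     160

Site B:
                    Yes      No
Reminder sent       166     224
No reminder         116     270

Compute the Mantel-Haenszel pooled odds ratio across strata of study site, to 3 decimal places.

OR_MH = Σ(aᵢdᵢ/nᵢ) / Σ(bᵢcᵢ/nᵢ), where nᵢ is the stratum total.
Stratum 1 (Site A): n = 583; a·d/n = 256·160/583 = 70.2573; b·c/n = 127·40/583 = 8.7136
Stratum 2 (Site B): n = 776; a·d/n = 166·270/776 = 57.7577; b·c/n = 224·116/776 = 33.4845
OR_MH = (70.2573 + 57.7577) / (8.7136 + 33.4845) = 128.0150 / 42.1981 = 3.03367

3.034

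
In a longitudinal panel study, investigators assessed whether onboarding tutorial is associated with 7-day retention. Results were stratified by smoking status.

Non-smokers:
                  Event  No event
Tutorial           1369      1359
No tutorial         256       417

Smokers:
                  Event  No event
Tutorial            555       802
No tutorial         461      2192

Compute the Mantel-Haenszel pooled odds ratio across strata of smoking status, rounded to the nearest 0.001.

OR_MH = Σ(aᵢdᵢ/nᵢ) / Σ(bᵢcᵢ/nᵢ), where nᵢ is the stratum total.
Stratum 1 (Non-smokers): n = 3401; a·d/n = 1369·417/3401 = 167.8545; b·c/n = 1359·256/3401 = 102.2946
Stratum 2 (Smokers): n = 4010; a·d/n = 555·2192/4010 = 303.3815; b·c/n = 802·461/4010 = 92.2000
OR_MH = (167.8545 + 303.3815) / (102.2946 + 92.2000) = 471.2360 / 194.4946 = 2.42287

2.423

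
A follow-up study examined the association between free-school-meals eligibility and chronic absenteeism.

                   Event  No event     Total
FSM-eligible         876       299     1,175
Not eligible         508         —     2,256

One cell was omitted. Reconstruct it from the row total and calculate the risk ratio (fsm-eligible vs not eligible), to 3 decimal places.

The missing cell is in the unexposed row: 2256 − 508 = 1748.
So a = 876, b = 299, c = 508, d = 1748.
RR = [a/(a+b)] / [c/(c+d)] = (876/1175) / (508/2256) = 0.74553/0.22518 = 3.31087

3.311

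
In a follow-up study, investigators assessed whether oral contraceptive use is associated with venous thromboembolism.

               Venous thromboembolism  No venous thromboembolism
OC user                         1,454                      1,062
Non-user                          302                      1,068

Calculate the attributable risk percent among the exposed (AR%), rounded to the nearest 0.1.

61.9

Cells: a = 1454, b = 1062, c = 302, d = 1068.
Risk in exposed = 1454/2516 = 0.57790; risk in unexposed = 302/1370 = 0.22044.
RR = 0.57790/0.22044 = 2.62161
AR% = (RR − 1)/RR × 100 = (2.62161 − 1)/2.62161 × 100 = 61.8554%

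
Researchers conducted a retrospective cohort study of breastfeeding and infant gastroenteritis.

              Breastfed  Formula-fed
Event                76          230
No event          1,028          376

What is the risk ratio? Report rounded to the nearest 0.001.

0.181

Reading the table with exposure as columns: a = 76 (Breastfed, case), b = 1028 (Breastfed, non-case), c = 230 (Formula-fed, case), d = 376.
Risk in exposed = 76/1104 = 0.06884; risk in unexposed = 230/606 = 0.37954.
RR = 0.06884 / 0.37954 = 0.18138
The risk is 82% lower among the exposed than among the unexposed.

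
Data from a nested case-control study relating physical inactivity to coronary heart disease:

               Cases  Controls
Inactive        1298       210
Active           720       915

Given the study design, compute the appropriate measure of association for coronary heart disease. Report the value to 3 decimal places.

7.855

Cells: a = 1298, b = 210, c = 720, d = 915.
This is a nested case-control study: participants were sampled on outcome status, so risks in the source population cannot be estimated directly — relative risk is not valid here. The odds ratio is the appropriate measure.
OR = (a·d)/(b·c) = (1298 × 915) / (210 × 720) = 1187670 / 151200 = 7.85496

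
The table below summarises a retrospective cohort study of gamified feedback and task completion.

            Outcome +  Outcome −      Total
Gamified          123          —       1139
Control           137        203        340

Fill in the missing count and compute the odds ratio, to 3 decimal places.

The missing cell is in the exposed row: 1139 − 123 = 1016.
So a = 123, b = 1016, c = 137, d = 203.
OR = (a·d)/(b·c) = (123 × 203) / (1016 × 137) = 24969 / 139192 = 0.17939

0.179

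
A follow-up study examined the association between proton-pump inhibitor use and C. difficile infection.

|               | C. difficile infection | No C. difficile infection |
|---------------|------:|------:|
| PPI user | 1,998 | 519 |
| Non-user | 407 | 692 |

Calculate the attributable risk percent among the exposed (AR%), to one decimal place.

Cells: a = 1998, b = 519, c = 407, d = 692.
Risk in exposed = 1998/2517 = 0.79380; risk in unexposed = 407/1099 = 0.37034.
RR = 0.79380/0.37034 = 2.14346
AR% = (RR − 1)/RR × 100 = (2.14346 − 1)/2.14346 × 100 = 53.3465%

53.3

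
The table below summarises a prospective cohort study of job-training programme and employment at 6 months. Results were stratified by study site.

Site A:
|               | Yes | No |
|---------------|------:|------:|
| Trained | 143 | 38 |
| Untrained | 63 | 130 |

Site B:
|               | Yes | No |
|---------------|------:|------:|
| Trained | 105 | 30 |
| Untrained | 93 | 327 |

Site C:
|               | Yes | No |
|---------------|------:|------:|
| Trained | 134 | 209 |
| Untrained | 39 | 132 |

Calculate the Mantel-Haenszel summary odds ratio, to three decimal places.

5.350

OR_MH = Σ(aᵢdᵢ/nᵢ) / Σ(bᵢcᵢ/nᵢ), where nᵢ is the stratum total.
Stratum 1 (Site A): n = 374; a·d/n = 143·130/374 = 49.7059; b·c/n = 38·63/374 = 6.4011
Stratum 2 (Site B): n = 555; a·d/n = 105·327/555 = 61.8649; b·c/n = 30·93/555 = 5.0270
Stratum 3 (Site C): n = 514; a·d/n = 134·132/514 = 34.4125; b·c/n = 209·39/514 = 15.8580
OR_MH = (49.7059 + 61.8649 + 34.4125) / (6.4011 + 5.0270 + 15.8580) = 145.9832 / 27.2861 = 5.35010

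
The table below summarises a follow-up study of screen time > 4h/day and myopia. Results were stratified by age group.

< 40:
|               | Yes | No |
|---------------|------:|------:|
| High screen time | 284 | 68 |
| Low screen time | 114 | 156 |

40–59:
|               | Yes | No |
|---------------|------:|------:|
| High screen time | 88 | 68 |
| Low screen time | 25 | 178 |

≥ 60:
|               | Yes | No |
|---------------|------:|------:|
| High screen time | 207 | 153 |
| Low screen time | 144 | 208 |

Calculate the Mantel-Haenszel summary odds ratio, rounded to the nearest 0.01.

OR_MH = Σ(aᵢdᵢ/nᵢ) / Σ(bᵢcᵢ/nᵢ), where nᵢ is the stratum total.
Stratum 1 (< 40): n = 622; a·d/n = 284·156/622 = 71.2283; b·c/n = 68·114/622 = 12.4630
Stratum 2 (40–59): n = 359; a·d/n = 88·178/359 = 43.6323; b·c/n = 68·25/359 = 4.7354
Stratum 3 (≥ 60): n = 712; a·d/n = 207·208/712 = 60.4719; b·c/n = 153·144/712 = 30.9438
OR_MH = (71.2283 + 43.6323 + 60.4719) / (12.4630 + 4.7354 + 30.9438) = 175.3325 / 48.1422 = 3.64197

3.64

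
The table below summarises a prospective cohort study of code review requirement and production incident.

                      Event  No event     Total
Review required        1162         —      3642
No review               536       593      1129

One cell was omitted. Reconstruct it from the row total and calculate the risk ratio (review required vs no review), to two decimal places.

0.67

The missing cell is in the exposed row: 3642 − 1162 = 2480.
So a = 1162, b = 2480, c = 536, d = 593.
RR = [a/(a+b)] / [c/(c+d)] = (1162/3642) / (536/1129) = 0.31906/0.47476 = 0.67204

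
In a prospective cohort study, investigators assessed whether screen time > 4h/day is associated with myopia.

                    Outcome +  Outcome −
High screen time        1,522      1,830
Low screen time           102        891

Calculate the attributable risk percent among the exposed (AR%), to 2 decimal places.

77.38

Cells: a = 1522, b = 1830, c = 102, d = 891.
Risk in exposed = 1522/3352 = 0.45406; risk in unexposed = 102/993 = 0.10272.
RR = 0.45406/0.10272 = 4.42038
AR% = (RR − 1)/RR × 100 = (4.42038 − 1)/4.42038 × 100 = 77.3775%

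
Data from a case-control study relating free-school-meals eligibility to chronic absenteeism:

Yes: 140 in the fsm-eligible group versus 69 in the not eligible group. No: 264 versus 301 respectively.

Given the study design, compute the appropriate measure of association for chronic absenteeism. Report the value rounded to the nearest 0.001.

2.313

From the description: a = 140, b = 264, c = 69, d = 301.
This is a case-control study: participants were sampled on outcome status, so risks in the source population cannot be estimated directly — relative risk is not valid here. The odds ratio is the appropriate measure.
OR = (a·d)/(b·c) = (140 × 301) / (264 × 69) = 42140 / 18216 = 2.31335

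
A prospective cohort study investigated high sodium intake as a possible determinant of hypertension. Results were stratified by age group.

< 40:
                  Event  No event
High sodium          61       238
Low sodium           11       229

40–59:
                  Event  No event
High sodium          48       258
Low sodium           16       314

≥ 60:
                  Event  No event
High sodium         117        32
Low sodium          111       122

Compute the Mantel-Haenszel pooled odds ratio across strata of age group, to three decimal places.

OR_MH = Σ(aᵢdᵢ/nᵢ) / Σ(bᵢcᵢ/nᵢ), where nᵢ is the stratum total.
Stratum 1 (< 40): n = 539; a·d/n = 61·229/539 = 25.9165; b·c/n = 238·11/539 = 4.8571
Stratum 2 (40–59): n = 636; a·d/n = 48·314/636 = 23.6981; b·c/n = 258·16/636 = 6.4906
Stratum 3 (≥ 60): n = 382; a·d/n = 117·122/382 = 37.3665; b·c/n = 32·111/382 = 9.2984
OR_MH = (25.9165 + 23.6981 + 37.3665) / (4.8571 + 6.4906 + 9.2984) = 86.9811 / 20.6461 = 4.21295

4.213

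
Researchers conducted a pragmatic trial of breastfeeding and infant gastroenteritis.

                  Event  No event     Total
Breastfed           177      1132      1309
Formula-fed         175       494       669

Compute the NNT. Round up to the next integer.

8

Risk in treated group = 177/1309 = 0.13522; risk in control = 175/669 = 0.26158.
Absolute risk reduction = 0.26158 − 0.13522 = 0.12637
NNT = 1 / ARR = 1 / 0.12637 = 7.913 → round up → 8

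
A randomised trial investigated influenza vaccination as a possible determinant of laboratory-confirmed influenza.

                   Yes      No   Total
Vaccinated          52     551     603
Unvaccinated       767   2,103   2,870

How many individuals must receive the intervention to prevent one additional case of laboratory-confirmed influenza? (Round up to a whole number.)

6

Risk in treated group = 52/603 = 0.08624; risk in control = 767/2870 = 0.26725.
Absolute risk reduction = 0.26725 − 0.08624 = 0.18101
NNT = 1 / ARR = 1 / 0.18101 = 5.524 → round up → 6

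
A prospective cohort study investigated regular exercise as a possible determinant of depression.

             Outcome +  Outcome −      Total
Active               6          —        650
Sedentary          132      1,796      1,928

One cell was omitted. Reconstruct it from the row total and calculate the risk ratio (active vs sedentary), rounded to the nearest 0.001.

0.135

The missing cell is in the exposed row: 650 − 6 = 644.
So a = 6, b = 644, c = 132, d = 1796.
RR = [a/(a+b)] / [c/(c+d)] = (6/650) / (132/1928) = 0.00923/0.06846 = 0.13483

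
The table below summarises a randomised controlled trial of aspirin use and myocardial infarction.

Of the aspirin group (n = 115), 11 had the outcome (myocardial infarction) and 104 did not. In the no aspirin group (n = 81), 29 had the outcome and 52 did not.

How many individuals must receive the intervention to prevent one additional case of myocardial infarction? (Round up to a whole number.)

Risk in treated group = 11/115 = 0.09565; risk in control = 29/81 = 0.35802.
Absolute risk reduction = 0.35802 − 0.09565 = 0.26237
NNT = 1 / ARR = 1 / 0.26237 = 3.811 → round up → 4

4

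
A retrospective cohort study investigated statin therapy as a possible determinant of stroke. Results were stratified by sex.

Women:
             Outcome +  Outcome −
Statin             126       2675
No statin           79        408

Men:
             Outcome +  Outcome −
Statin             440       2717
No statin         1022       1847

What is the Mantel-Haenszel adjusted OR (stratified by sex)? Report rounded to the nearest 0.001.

OR_MH = Σ(aᵢdᵢ/nᵢ) / Σ(bᵢcᵢ/nᵢ), where nᵢ is the stratum total.
Stratum 1 (Women): n = 3288; a·d/n = 126·408/3288 = 15.6350; b·c/n = 2675·79/3288 = 64.2716
Stratum 2 (Men): n = 6026; a·d/n = 440·1847/6026 = 134.8623; b·c/n = 2717·1022/6026 = 460.7989
OR_MH = (15.6350 + 134.8623) / (64.2716 + 460.7989) = 150.4973 / 525.0705 = 0.28662

0.287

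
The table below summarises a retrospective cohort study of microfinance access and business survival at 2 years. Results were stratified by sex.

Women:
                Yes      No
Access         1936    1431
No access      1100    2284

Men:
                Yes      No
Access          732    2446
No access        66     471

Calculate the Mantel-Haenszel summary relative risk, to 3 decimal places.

RR_MH = Σ(aᵢ·n₀ᵢ/nᵢ) / Σ(cᵢ·n₁ᵢ/nᵢ), with n₁ᵢ = aᵢ+bᵢ (exposed), n₀ᵢ = cᵢ+dᵢ (unexposed), nᵢ = n₁ᵢ+n₀ᵢ.
Stratum 1 (Women): n₁ = 3367, n₀ = 3384, n = 6751; a·n₀/n = 1936·3384/6751 = 970.4376; c·n₁/n = 1100·3367/6751 = 548.6150
Stratum 2 (Men): n₁ = 3178, n₀ = 537, n = 3715; a·n₀/n = 732·537/3715 = 105.8100; c·n₁/n = 66·3178/3715 = 56.4598
RR_MH = (970.4376 + 105.8100) / (548.6150 + 56.4598) = 1076.2475 / 605.0748 = 1.77870

1.779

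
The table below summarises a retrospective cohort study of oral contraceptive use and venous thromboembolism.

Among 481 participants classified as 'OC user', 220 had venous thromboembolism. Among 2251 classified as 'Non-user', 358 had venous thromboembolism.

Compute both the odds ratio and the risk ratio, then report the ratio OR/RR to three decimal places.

1.550

From the description: a = 220, b = 261, c = 358, d = 1893.
OR = (220·1893)/(261·358) = 416460/93438 = 4.45707
Risk in exposed = 220/481 = 0.45738; risk in unexposed = 358/2251 = 0.15904; RR = 2.87588
OR/RR = 4.45707 / 2.87588 = 1.54981
The outcome is not rare, so the OR lies further from 1 than the RR.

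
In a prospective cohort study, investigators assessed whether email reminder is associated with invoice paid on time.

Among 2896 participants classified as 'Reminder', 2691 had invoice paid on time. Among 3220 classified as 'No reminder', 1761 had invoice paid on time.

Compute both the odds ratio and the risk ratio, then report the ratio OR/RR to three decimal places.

From the description: a = 2691, b = 205, c = 1761, d = 1459.
OR = (2691·1459)/(205·1761) = 3926169/361005 = 10.87566
Risk in exposed = 2691/2896 = 0.92921; risk in unexposed = 1761/3220 = 0.54689; RR = 1.69907
OR/RR = 10.87566 / 1.69907 = 6.40095
The outcome is not rare, so the OR lies further from 1 than the RR.

6.401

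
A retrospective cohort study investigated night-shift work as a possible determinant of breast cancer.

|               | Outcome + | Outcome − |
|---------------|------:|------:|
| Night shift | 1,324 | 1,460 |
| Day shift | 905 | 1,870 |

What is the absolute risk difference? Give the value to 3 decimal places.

0.149

Cells: a = 1324, b = 1460, c = 905, d = 1870.
Risk in exposed = 1324/2784 = 0.475575; risk in unexposed = 905/2775 = 0.326126.
Risk difference = 0.475575 − 0.326126 = 0.149449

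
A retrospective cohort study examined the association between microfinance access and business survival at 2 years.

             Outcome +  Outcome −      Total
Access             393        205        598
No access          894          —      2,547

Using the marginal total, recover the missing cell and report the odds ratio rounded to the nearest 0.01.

The missing cell is in the unexposed row: 2547 − 894 = 1653.
So a = 393, b = 205, c = 894, d = 1653.
OR = (a·d)/(b·c) = (393 × 1653) / (205 × 894) = 649629 / 183270 = 3.54466

3.54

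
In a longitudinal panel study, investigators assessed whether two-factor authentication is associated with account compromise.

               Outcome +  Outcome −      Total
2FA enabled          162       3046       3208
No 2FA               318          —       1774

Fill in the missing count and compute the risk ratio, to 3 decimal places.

The missing cell is in the unexposed row: 1774 − 318 = 1456.
So a = 162, b = 3046, c = 318, d = 1456.
RR = [a/(a+b)] / [c/(c+d)] = (162/3208) / (318/1774) = 0.05050/0.17926 = 0.28171

0.282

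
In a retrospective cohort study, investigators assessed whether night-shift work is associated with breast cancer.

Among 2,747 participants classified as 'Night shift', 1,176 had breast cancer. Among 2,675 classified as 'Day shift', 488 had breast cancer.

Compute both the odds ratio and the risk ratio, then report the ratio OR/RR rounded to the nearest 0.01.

1.43

From the description: a = 1176, b = 1571, c = 488, d = 2187.
OR = (1176·2187)/(1571·488) = 2571912/766648 = 3.35475
Risk in exposed = 1176/2747 = 0.42810; risk in unexposed = 488/2675 = 0.18243; RR = 2.34667
OR/RR = 3.35475 / 2.34667 = 1.42958
The outcome is not rare, so the OR lies further from 1 than the RR.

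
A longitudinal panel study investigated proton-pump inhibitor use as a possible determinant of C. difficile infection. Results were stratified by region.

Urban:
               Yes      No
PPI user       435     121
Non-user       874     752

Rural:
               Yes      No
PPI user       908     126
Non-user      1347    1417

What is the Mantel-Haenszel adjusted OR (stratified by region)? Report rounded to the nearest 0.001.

OR_MH = Σ(aᵢdᵢ/nᵢ) / Σ(bᵢcᵢ/nᵢ), where nᵢ is the stratum total.
Stratum 1 (Urban): n = 2182; a·d/n = 435·752/2182 = 149.9175; b·c/n = 121·874/2182 = 48.4665
Stratum 2 (Rural): n = 3798; a·d/n = 908·1417/3798 = 338.7667; b·c/n = 126·1347/3798 = 44.6872
OR_MH = (149.9175 + 338.7667) / (48.4665 + 44.6872) = 488.6842 / 93.1537 = 5.24600

5.246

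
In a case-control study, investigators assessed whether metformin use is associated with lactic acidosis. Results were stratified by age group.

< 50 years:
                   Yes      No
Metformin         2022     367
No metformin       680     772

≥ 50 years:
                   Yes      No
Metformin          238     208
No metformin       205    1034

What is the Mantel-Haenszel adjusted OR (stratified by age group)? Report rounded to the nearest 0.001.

OR_MH = Σ(aᵢdᵢ/nᵢ) / Σ(bᵢcᵢ/nᵢ), where nᵢ is the stratum total.
Stratum 1 (< 50 years): n = 3841; a·d/n = 2022·772/3841 = 406.4004; b·c/n = 367·680/3841 = 64.9727
Stratum 2 (≥ 50 years): n = 1685; a·d/n = 238·1034/1685 = 146.0487; b·c/n = 208·205/1685 = 25.3056
OR_MH = (406.4004 + 146.0487) / (64.9727 + 25.3056) = 552.4491 / 90.2783 = 6.11940

6.119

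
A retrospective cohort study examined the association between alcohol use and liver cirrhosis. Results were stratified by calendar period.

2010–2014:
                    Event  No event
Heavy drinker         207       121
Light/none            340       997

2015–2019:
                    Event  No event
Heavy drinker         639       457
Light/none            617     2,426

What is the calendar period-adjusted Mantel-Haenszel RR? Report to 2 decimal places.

2.76

RR_MH = Σ(aᵢ·n₀ᵢ/nᵢ) / Σ(cᵢ·n₁ᵢ/nᵢ), with n₁ᵢ = aᵢ+bᵢ (exposed), n₀ᵢ = cᵢ+dᵢ (unexposed), nᵢ = n₁ᵢ+n₀ᵢ.
Stratum 1 (2010–2014): n₁ = 328, n₀ = 1337, n = 1665; a·n₀/n = 207·1337/1665 = 166.2216; c·n₁/n = 340·328/1665 = 66.9790
Stratum 2 (2015–2019): n₁ = 1096, n₀ = 3043, n = 4139; a·n₀/n = 639·3043/4139 = 469.7939; c·n₁/n = 617·1096/4139 = 163.3805
RR_MH = (166.2216 + 469.7939) / (66.9790 + 163.3805) = 636.0155 / 230.3595 = 2.76097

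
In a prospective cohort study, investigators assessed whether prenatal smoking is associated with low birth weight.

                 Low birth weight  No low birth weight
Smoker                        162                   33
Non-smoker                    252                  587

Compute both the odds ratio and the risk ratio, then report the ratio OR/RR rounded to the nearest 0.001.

4.134

Cells: a = 162, b = 33, c = 252, d = 587.
OR = (162·587)/(33·252) = 95094/8316 = 11.43506
Risk in exposed = 162/195 = 0.83077; risk in unexposed = 252/839 = 0.30036; RR = 2.76593
OR/RR = 11.43506 / 2.76593 = 4.13425
The outcome is not rare, so the OR lies further from 1 than the RR.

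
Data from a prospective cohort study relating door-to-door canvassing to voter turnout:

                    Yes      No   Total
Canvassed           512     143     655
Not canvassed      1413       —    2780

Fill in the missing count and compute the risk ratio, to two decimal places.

The missing cell is in the unexposed row: 2780 − 1413 = 1367.
So a = 512, b = 143, c = 1413, d = 1367.
RR = [a/(a+b)] / [c/(c+d)] = (512/655) / (1413/2780) = 0.78168/0.50827 = 1.53791

1.54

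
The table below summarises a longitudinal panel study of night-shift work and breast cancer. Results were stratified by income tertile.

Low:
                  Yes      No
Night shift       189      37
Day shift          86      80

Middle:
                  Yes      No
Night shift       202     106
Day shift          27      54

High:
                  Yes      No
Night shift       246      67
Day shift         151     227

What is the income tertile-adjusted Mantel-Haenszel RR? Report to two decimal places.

RR_MH = Σ(aᵢ·n₀ᵢ/nᵢ) / Σ(cᵢ·n₁ᵢ/nᵢ), with n₁ᵢ = aᵢ+bᵢ (exposed), n₀ᵢ = cᵢ+dᵢ (unexposed), nᵢ = n₁ᵢ+n₀ᵢ.
Stratum 1 (Low): n₁ = 226, n₀ = 166, n = 392; a·n₀/n = 189·166/392 = 80.0357; c·n₁/n = 86·226/392 = 49.5816
Stratum 2 (Middle): n₁ = 308, n₀ = 81, n = 389; a·n₀/n = 202·81/389 = 42.0617; c·n₁/n = 27·308/389 = 21.3779
Stratum 3 (High): n₁ = 313, n₀ = 378, n = 691; a·n₀/n = 246·378/691 = 134.5702; c·n₁/n = 151·313/691 = 68.3980
RR_MH = (80.0357 + 42.0617 + 134.5702) / (49.5816 + 21.3779 + 68.3980) = 256.6676 / 139.3575 = 1.84179

1.84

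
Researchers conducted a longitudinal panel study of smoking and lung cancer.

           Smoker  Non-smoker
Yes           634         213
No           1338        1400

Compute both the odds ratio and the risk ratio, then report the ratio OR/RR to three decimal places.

Reading the table with exposure as columns: a = 634 (Smoker, case), b = 1338 (Smoker, non-case), c = 213 (Non-smoker, case), d = 1400.
OR = (634·1400)/(1338·213) = 887600/284994 = 3.11445
Risk in exposed = 634/1972 = 0.32150; risk in unexposed = 213/1613 = 0.13205; RR = 2.43465
OR/RR = 3.11445 / 2.43465 = 1.27922
The outcome is not rare, so the OR lies further from 1 than the RR.

1.279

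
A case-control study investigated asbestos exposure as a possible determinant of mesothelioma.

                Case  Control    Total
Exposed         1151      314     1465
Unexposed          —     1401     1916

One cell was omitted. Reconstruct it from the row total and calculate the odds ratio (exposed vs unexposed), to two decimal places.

9.97

The missing cell is in the unexposed row: 1916 − 1401 = 515.
So a = 1151, b = 314, c = 515, d = 1401.
OR = (a·d)/(b·c) = (1151 × 1401) / (314 × 515) = 1612551 / 161710 = 9.97187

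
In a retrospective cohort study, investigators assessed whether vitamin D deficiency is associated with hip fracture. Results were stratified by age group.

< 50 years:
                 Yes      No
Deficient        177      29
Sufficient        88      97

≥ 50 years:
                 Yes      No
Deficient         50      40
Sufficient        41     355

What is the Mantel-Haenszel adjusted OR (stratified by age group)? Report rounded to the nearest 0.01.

8.12

OR_MH = Σ(aᵢdᵢ/nᵢ) / Σ(bᵢcᵢ/nᵢ), where nᵢ is the stratum total.
Stratum 1 (< 50 years): n = 391; a·d/n = 177·97/391 = 43.9105; b·c/n = 29·88/391 = 6.5269
Stratum 2 (≥ 50 years): n = 486; a·d/n = 50·355/486 = 36.5226; b·c/n = 40·41/486 = 3.3745
OR_MH = (43.9105 + 36.5226) / (6.5269 + 3.3745) = 80.4331 / 9.9013 = 8.12346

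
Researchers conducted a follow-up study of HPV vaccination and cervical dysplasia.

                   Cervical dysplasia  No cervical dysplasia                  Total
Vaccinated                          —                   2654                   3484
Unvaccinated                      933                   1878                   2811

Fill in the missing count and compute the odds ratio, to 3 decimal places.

0.629

The missing cell is in the exposed row: 3484 − 2654 = 830.
So a = 830, b = 2654, c = 933, d = 1878.
OR = (a·d)/(b·c) = (830 × 1878) / (2654 × 933) = 1558740 / 2476182 = 0.62949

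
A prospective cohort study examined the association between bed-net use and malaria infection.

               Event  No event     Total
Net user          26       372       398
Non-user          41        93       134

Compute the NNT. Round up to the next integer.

Risk in treated group = 26/398 = 0.06533; risk in control = 41/134 = 0.30597.
Absolute risk reduction = 0.30597 − 0.06533 = 0.24064
NNT = 1 / ARR = 1 / 0.24064 = 4.156 → round up → 5

5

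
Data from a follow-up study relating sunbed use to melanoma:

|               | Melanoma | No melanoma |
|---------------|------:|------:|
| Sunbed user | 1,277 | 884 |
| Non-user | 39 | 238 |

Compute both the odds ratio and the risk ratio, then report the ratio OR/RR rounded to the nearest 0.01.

Cells: a = 1277, b = 884, c = 39, d = 238.
OR = (1277·238)/(884·39) = 303926/34476 = 8.81558
Risk in exposed = 1277/2161 = 0.59093; risk in unexposed = 39/277 = 0.14079; RR = 4.19712
OR/RR = 8.81558 / 4.19712 = 2.10039
The outcome is not rare, so the OR lies further from 1 than the RR.

2.10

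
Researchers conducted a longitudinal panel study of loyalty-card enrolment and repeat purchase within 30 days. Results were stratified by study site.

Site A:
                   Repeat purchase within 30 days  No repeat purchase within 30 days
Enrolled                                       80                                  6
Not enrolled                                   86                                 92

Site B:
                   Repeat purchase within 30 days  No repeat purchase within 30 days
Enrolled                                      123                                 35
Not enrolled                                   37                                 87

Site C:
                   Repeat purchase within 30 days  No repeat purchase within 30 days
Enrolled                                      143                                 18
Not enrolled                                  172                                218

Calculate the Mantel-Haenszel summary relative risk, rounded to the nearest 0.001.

2.113

RR_MH = Σ(aᵢ·n₀ᵢ/nᵢ) / Σ(cᵢ·n₁ᵢ/nᵢ), with n₁ᵢ = aᵢ+bᵢ (exposed), n₀ᵢ = cᵢ+dᵢ (unexposed), nᵢ = n₁ᵢ+n₀ᵢ.
Stratum 1 (Site A): n₁ = 86, n₀ = 178, n = 264; a·n₀/n = 80·178/264 = 53.9394; c·n₁/n = 86·86/264 = 28.0152
Stratum 2 (Site B): n₁ = 158, n₀ = 124, n = 282; a·n₀/n = 123·124/282 = 54.0851; c·n₁/n = 37·158/282 = 20.7305
Stratum 3 (Site C): n₁ = 161, n₀ = 390, n = 551; a·n₀/n = 143·390/551 = 101.2160; c·n₁/n = 172·161/551 = 50.2577
RR_MH = (53.9394 + 54.0851 + 101.2160) / (28.0152 + 20.7305 + 50.2577) = 209.2405 / 99.0034 = 2.11347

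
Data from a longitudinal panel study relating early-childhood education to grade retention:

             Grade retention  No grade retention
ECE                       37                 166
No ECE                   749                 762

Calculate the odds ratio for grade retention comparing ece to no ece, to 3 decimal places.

Cells: a = 37, b = 166, c = 749, d = 762.
OR = (a·d)/(b·c) = (37 × 762) / (166 × 749) = 28194 / 124334 = 0.22676
Exposure is associated with lower odds of grade retention (OR = 0.23 < 1).

0.227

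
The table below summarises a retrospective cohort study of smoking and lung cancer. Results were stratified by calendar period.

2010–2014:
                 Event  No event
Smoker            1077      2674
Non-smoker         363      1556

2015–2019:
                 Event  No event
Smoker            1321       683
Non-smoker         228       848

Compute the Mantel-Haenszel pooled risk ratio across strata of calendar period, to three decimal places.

RR_MH = Σ(aᵢ·n₀ᵢ/nᵢ) / Σ(cᵢ·n₁ᵢ/nᵢ), with n₁ᵢ = aᵢ+bᵢ (exposed), n₀ᵢ = cᵢ+dᵢ (unexposed), nᵢ = n₁ᵢ+n₀ᵢ.
Stratum 1 (2010–2014): n₁ = 3751, n₀ = 1919, n = 5670; a·n₀/n = 1077·1919/5670 = 364.5085; c·n₁/n = 363·3751/5670 = 240.1434
Stratum 2 (2015–2019): n₁ = 2004, n₀ = 1076, n = 3080; a·n₀/n = 1321·1076/3080 = 461.4922; c·n₁/n = 228·2004/3080 = 148.3481
RR_MH = (364.5085 + 461.4922) / (240.1434 + 148.3481) = 826.0007 / 388.4914 = 2.12617

2.126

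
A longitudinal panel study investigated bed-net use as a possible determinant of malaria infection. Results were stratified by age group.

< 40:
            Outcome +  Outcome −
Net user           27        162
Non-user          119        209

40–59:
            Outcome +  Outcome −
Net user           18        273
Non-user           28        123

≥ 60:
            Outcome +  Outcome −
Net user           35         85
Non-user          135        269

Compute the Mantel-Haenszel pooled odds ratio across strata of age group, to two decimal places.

OR_MH = Σ(aᵢdᵢ/nᵢ) / Σ(bᵢcᵢ/nᵢ), where nᵢ is the stratum total.
Stratum 1 (< 40): n = 517; a·d/n = 27·209/517 = 10.9149; b·c/n = 162·119/517 = 37.2882
Stratum 2 (40–59): n = 442; a·d/n = 18·123/442 = 5.0090; b·c/n = 273·28/442 = 17.2941
Stratum 3 (≥ 60): n = 524; a·d/n = 35·269/524 = 17.9676; b·c/n = 85·135/524 = 21.8989
OR_MH = (10.9149 + 5.0090 + 17.9676) / (37.2882 + 17.2941 + 21.8989) = 33.8915 / 76.4812 = 0.44314

0.44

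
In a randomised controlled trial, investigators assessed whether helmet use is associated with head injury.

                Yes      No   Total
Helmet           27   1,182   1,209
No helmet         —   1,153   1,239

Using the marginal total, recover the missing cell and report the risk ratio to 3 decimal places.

The missing cell is in the unexposed row: 1239 − 1153 = 86.
So a = 27, b = 1182, c = 86, d = 1153.
RR = [a/(a+b)] / [c/(c+d)] = (27/1209) / (86/1239) = 0.02233/0.06941 = 0.32174

0.322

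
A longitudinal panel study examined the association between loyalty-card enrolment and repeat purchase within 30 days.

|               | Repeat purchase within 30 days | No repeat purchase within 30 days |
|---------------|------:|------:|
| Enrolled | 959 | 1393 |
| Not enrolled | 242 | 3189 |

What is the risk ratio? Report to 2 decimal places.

Cells: a = 959, b = 1393, c = 242, d = 3189.
Risk in exposed = 959/2352 = 0.40774; risk in unexposed = 242/3431 = 0.07053.
RR = 0.40774 / 0.07053 = 5.78078
The risk among the exposed is 5.78 times that among the unexposed.

5.78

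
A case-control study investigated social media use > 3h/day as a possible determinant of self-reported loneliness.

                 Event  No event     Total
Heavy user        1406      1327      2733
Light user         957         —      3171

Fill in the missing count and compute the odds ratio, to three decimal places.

2.451

The missing cell is in the unexposed row: 3171 − 957 = 2214.
So a = 1406, b = 1327, c = 957, d = 2214.
OR = (a·d)/(b·c) = (1406 × 2214) / (1327 × 957) = 3112884 / 1269939 = 2.45121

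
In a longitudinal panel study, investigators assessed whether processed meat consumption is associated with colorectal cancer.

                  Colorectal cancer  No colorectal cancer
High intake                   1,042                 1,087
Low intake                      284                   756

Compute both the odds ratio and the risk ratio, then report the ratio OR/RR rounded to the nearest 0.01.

Cells: a = 1042, b = 1087, c = 284, d = 756.
OR = (1042·756)/(1087·284) = 787752/308708 = 2.55177
Risk in exposed = 1042/2129 = 0.48943; risk in unexposed = 284/1040 = 0.27308; RR = 1.79228
OR/RR = 2.55177 / 1.79228 = 1.42375
The outcome is not rare, so the OR lies further from 1 than the RR.

1.42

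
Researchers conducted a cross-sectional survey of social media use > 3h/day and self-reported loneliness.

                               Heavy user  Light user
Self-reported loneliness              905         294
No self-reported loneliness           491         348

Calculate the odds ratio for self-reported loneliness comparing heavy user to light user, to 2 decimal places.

2.18

Reading the table with exposure as columns: a = 905 (Heavy user, case), b = 491 (Heavy user, non-case), c = 294 (Light user, case), d = 348.
OR = (a·d)/(b·c) = (905 × 348) / (491 × 294) = 314940 / 144354 = 2.18172
The odds of self-reported loneliness are about 2.18 times as high in the heavy user group.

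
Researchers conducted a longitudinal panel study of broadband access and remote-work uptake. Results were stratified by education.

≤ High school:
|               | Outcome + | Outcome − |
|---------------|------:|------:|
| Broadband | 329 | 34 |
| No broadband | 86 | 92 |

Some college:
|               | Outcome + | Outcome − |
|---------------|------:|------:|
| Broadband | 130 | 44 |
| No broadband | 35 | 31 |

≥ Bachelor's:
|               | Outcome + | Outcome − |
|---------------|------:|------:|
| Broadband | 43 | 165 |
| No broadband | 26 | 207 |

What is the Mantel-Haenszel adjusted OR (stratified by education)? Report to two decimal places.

4.31

OR_MH = Σ(aᵢdᵢ/nᵢ) / Σ(bᵢcᵢ/nᵢ), where nᵢ is the stratum total.
Stratum 1 (≤ High school): n = 541; a·d/n = 329·92/541 = 55.9482; b·c/n = 34·86/541 = 5.4048
Stratum 2 (Some college): n = 240; a·d/n = 130·31/240 = 16.7917; b·c/n = 44·35/240 = 6.4167
Stratum 3 (≥ Bachelor's): n = 441; a·d/n = 43·207/441 = 20.1837; b·c/n = 165·26/441 = 9.7279
OR_MH = (55.9482 + 16.7917 + 20.1837) / (5.4048 + 6.4167 + 9.7279) = 92.9236 / 21.5494 = 4.31213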